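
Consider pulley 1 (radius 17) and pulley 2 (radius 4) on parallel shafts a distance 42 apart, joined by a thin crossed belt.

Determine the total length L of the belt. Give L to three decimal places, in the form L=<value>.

crossed belt: β = asin((r1+r2)/C) = asin(21/42) = 30.0000°
wrap1 = wrap2 = π + 2β = 240.0000°
tangent length = C·cosβ = 36.3731
L = (r1+r2)·wrap + 2·C·cosβ = 21·4.1888 + 2·36.3731 = 160.7107

L=160.711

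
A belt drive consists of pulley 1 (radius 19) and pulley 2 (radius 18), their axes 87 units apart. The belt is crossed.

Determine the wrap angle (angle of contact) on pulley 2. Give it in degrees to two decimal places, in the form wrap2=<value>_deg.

crossed belt: β = asin((r1+r2)/C) = asin(37/87) = 25.1689°
wrap1 = wrap2 = π + 2β = 230.3377°

wrap2=230.34_deg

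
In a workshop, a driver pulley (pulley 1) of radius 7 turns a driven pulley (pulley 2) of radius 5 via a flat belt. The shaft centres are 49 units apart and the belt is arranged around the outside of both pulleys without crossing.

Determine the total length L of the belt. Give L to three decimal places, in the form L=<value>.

L=135.781

open belt: β = asin((r2−r1)/C) = asin(-2/49) = -2.3393°
wrap1 = π − 2β = 184.6785°
wrap2 = π + 2β = 175.3215°
tangent length = C·cosβ = 48.9592
L = r1·wrap1 + r2·wrap2 + 2·C·cosβ = 7·3.2232 + 5·3.0599 + 2·48.9592 = 135.7808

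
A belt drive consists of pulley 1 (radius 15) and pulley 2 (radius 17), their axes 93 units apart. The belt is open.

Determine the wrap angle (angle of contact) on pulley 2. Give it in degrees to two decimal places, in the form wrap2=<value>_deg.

wrap2=182.46_deg

open belt: β = asin((r2−r1)/C) = asin(2/93) = 1.2323°
wrap1 = π − 2β = 177.5355°
wrap2 = π + 2β = 182.4645°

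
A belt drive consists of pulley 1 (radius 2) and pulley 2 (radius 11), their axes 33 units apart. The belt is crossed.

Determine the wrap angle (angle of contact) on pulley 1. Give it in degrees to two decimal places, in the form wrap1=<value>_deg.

crossed belt: β = asin((r1+r2)/C) = asin(13/33) = 23.1998°
wrap1 = wrap2 = π + 2β = 226.3997°

wrap1=226.40_deg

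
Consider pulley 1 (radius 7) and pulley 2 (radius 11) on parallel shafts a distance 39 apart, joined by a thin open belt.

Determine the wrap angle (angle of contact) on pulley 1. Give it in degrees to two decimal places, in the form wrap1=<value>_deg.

wrap1=168.23_deg

open belt: β = asin((r2−r1)/C) = asin(4/39) = 5.8868°
wrap1 = π − 2β = 168.2263°
wrap2 = π + 2β = 191.7737°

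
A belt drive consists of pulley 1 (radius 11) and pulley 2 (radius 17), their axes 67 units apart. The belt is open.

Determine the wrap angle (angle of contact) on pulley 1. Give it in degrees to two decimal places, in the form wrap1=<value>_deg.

wrap1=169.72_deg

open belt: β = asin((r2−r1)/C) = asin(6/67) = 5.1378°
wrap1 = π − 2β = 169.7243°
wrap2 = π + 2β = 190.2757°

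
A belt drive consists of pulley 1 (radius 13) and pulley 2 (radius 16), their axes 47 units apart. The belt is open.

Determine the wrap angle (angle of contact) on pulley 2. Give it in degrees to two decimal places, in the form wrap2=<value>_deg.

open belt: β = asin((r2−r1)/C) = asin(3/47) = 3.6597°
wrap1 = π − 2β = 172.6807°
wrap2 = π + 2β = 187.3193°

wrap2=187.32_deg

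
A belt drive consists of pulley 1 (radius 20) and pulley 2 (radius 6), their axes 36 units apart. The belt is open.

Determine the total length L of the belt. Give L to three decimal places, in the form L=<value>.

open belt: β = asin((r2−r1)/C) = asin(-14/36) = -22.8854°
wrap1 = π − 2β = 225.7708°
wrap2 = π + 2β = 134.2292°
tangent length = C·cosβ = 33.1662
L = r1·wrap1 + r2·wrap2 + 2·C·cosβ = 20·3.9404 + 6·2.3427 + 2·33.1662 = 159.1978

L=159.198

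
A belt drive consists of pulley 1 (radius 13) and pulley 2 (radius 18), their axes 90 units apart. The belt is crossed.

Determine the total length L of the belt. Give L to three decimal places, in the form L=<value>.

crossed belt: β = asin((r1+r2)/C) = asin(31/90) = 20.1479°
wrap1 = wrap2 = π + 2β = 220.2958°
tangent length = C·cosβ = 84.4926
L = (r1+r2)·wrap + 2·C·cosβ = 31·3.8449 + 2·84.4926 = 288.1767

L=288.177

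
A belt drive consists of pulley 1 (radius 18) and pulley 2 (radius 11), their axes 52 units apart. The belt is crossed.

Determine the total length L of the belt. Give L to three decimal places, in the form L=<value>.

L=211.744

crossed belt: β = asin((r1+r2)/C) = asin(29/52) = 33.8964°
wrap1 = wrap2 = π + 2β = 247.7927°
tangent length = C·cosβ = 43.1625
L = (r1+r2)·wrap + 2·C·cosβ = 29·4.3248 + 2·43.1625 = 211.7441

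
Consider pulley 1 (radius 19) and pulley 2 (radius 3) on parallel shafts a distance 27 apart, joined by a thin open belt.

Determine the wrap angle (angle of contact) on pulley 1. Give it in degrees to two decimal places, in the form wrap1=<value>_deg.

wrap1=252.68_deg

open belt: β = asin((r2−r1)/C) = asin(-16/27) = -36.3412°
wrap1 = π − 2β = 252.6824°
wrap2 = π + 2β = 107.3176°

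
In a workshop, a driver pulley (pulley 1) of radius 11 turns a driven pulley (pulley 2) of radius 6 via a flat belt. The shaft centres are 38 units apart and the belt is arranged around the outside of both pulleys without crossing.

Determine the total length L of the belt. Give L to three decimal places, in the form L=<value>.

L=130.066

open belt: β = asin((r2−r1)/C) = asin(-5/38) = -7.5608°
wrap1 = π − 2β = 195.1217°
wrap2 = π + 2β = 164.8783°
tangent length = C·cosβ = 37.6696
L = r1·wrap1 + r2·wrap2 + 2·C·cosβ = 11·3.4055 + 6·2.8777 + 2·37.6696 = 130.0659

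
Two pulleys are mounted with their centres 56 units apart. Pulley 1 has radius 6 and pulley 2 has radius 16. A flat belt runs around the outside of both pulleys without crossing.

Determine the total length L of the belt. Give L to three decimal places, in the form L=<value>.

L=182.906

open belt: β = asin((r2−r1)/C) = asin(10/56) = 10.2866°
wrap1 = π − 2β = 159.4269°
wrap2 = π + 2β = 200.5731°
tangent length = C·cosβ = 55.0999
L = r1·wrap1 + r2·wrap2 + 2·C·cosβ = 6·2.7825 + 16·3.5007 + 2·55.0999 = 182.9055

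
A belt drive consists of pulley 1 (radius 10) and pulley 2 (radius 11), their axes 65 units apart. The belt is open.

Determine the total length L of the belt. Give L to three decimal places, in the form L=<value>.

open belt: β = asin((r2−r1)/C) = asin(1/65) = 0.8815°
wrap1 = π − 2β = 178.2370°
wrap2 = π + 2β = 181.7630°
tangent length = C·cosβ = 64.9923
L = r1·wrap1 + r2·wrap2 + 2·C·cosβ = 10·3.1108 + 11·3.1724 + 2·64.9923 = 195.9888

L=195.989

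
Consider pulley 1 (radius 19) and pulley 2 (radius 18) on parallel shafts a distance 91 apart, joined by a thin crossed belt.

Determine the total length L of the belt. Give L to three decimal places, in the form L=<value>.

crossed belt: β = asin((r1+r2)/C) = asin(37/91) = 23.9910°
wrap1 = wrap2 = π + 2β = 227.9820°
tangent length = C·cosβ = 83.1384
L = (r1+r2)·wrap + 2·C·cosβ = 37·3.9790 + 2·83.1384 = 313.5013

L=313.501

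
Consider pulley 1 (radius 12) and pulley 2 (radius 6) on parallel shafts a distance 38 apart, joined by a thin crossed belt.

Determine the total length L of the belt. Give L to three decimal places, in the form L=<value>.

crossed belt: β = asin((r1+r2)/C) = asin(18/38) = 28.2737°
wrap1 = wrap2 = π + 2β = 236.5474°
tangent length = C·cosβ = 33.4664
L = (r1+r2)·wrap + 2·C·cosβ = 18·4.1285 + 2·33.4664 = 141.2464

L=141.246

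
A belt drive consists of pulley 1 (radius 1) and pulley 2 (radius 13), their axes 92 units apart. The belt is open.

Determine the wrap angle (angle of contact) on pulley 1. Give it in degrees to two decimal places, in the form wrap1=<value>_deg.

open belt: β = asin((r2−r1)/C) = asin(12/92) = 7.4947°
wrap1 = π − 2β = 165.0106°
wrap2 = π + 2β = 194.9894°

wrap1=165.01_deg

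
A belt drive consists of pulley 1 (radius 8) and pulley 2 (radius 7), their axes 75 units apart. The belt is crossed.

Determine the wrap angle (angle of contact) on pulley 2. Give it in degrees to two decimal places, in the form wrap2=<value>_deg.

wrap2=203.07_deg

crossed belt: β = asin((r1+r2)/C) = asin(15/75) = 11.5370°
wrap1 = wrap2 = π + 2β = 203.0739°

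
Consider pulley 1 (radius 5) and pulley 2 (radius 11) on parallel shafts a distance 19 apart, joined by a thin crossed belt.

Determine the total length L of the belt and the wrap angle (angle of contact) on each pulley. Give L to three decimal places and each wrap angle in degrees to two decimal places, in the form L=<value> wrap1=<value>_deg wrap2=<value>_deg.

crossed belt: β = asin((r1+r2)/C) = asin(16/19) = 57.3631°
wrap1 = wrap2 = π + 2β = 294.7262°
tangent length = C·cosβ = 10.2470
L = (r1+r2)·wrap + 2·C·cosβ = 16·5.1439 + 2·10.2470 = 102.7970

L=102.797 wrap1=294.73_deg wrap2=294.73_deg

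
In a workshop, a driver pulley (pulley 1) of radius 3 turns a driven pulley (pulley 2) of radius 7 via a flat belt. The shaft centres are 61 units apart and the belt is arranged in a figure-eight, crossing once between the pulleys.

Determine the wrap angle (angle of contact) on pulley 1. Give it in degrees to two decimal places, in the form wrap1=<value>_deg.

wrap1=198.87_deg

crossed belt: β = asin((r1+r2)/C) = asin(10/61) = 9.4353°
wrap1 = wrap2 = π + 2β = 198.8707°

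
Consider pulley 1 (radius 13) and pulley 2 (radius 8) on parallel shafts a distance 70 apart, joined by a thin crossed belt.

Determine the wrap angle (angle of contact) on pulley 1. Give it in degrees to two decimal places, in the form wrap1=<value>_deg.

crossed belt: β = asin((r1+r2)/C) = asin(21/70) = 17.4576°
wrap1 = wrap2 = π + 2β = 214.9152°

wrap1=214.92_deg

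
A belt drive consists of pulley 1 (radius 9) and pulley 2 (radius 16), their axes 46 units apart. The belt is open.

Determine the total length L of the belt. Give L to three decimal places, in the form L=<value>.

open belt: β = asin((r2−r1)/C) = asin(7/46) = 8.7529°
wrap1 = π − 2β = 162.4941°
wrap2 = π + 2β = 197.5059°
tangent length = C·cosβ = 45.4643
L = r1·wrap1 + r2·wrap2 + 2·C·cosβ = 9·2.8361 + 16·3.4471 + 2·45.4643 = 171.6071

L=171.607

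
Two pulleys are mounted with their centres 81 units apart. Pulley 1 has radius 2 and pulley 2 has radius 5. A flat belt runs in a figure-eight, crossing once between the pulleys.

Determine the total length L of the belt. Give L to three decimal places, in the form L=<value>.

crossed belt: β = asin((r1+r2)/C) = asin(7/81) = 4.9577°
wrap1 = wrap2 = π + 2β = 189.9153°
tangent length = C·cosβ = 80.6970
L = (r1+r2)·wrap + 2·C·cosβ = 7·3.3146 + 2·80.6970 = 184.5965

L=184.596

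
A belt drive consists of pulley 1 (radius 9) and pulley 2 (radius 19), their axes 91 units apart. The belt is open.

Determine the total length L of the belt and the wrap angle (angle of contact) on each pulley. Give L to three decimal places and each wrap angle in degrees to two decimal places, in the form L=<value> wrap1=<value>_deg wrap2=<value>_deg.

L=271.065 wrap1=167.38_deg wrap2=192.62_deg

open belt: β = asin((r2−r1)/C) = asin(10/91) = 6.3090°
wrap1 = π − 2β = 167.3820°
wrap2 = π + 2β = 192.6180°
tangent length = C·cosβ = 90.4489
L = r1·wrap1 + r2·wrap2 + 2·C·cosβ = 9·2.9214 + 19·3.3618 + 2·90.4489 = 271.0646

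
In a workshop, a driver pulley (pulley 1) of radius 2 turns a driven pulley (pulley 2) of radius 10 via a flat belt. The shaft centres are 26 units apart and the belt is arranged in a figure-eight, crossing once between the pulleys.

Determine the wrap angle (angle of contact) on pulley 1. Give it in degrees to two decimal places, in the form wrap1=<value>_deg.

wrap1=234.97_deg

crossed belt: β = asin((r1+r2)/C) = asin(12/26) = 27.4864°
wrap1 = wrap2 = π + 2β = 234.9729°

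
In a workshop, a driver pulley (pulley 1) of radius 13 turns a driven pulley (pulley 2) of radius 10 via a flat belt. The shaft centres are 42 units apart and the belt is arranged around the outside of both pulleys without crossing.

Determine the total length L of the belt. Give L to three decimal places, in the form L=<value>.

open belt: β = asin((r2−r1)/C) = asin(-3/42) = -4.0960°
wrap1 = π − 2β = 188.1921°
wrap2 = π + 2β = 171.8079°
tangent length = C·cosβ = 41.8927
L = r1·wrap1 + r2·wrap2 + 2·C·cosβ = 13·3.2846 + 10·2.9986 + 2·41.8927 = 156.4710

L=156.471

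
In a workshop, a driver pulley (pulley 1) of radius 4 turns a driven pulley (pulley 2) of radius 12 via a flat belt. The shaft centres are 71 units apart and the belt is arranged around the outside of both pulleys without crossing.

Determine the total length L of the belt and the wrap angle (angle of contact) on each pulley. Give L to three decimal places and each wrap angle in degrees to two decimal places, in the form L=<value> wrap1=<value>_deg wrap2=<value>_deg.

open belt: β = asin((r2−r1)/C) = asin(8/71) = 6.4696°
wrap1 = π − 2β = 167.0608°
wrap2 = π + 2β = 192.9392°
tangent length = C·cosβ = 70.5479
L = r1·wrap1 + r2·wrap2 + 2·C·cosβ = 4·2.9158 + 12·3.3674 + 2·70.5479 = 193.1678

L=193.168 wrap1=167.06_deg wrap2=192.94_deg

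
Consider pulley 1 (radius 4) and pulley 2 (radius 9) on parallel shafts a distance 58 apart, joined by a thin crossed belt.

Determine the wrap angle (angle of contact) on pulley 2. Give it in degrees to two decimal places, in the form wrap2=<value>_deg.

crossed belt: β = asin((r1+r2)/C) = asin(13/58) = 12.9522°
wrap1 = wrap2 = π + 2β = 205.9044°

wrap2=205.90_deg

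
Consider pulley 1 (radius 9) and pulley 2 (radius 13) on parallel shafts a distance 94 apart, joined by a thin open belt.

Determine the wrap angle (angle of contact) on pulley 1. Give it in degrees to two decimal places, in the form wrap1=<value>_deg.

open belt: β = asin((r2−r1)/C) = asin(4/94) = 2.4389°
wrap1 = π − 2β = 175.1223°
wrap2 = π + 2β = 184.8777°

wrap1=175.12_deg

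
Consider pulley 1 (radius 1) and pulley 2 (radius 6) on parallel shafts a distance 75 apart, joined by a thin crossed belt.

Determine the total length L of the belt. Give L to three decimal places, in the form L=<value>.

L=172.645

crossed belt: β = asin((r1+r2)/C) = asin(7/75) = 5.3554°
wrap1 = wrap2 = π + 2β = 190.7108°
tangent length = C·cosβ = 74.6726
L = (r1+r2)·wrap + 2·C·cosβ = 7·3.3285 + 2·74.6726 = 172.6450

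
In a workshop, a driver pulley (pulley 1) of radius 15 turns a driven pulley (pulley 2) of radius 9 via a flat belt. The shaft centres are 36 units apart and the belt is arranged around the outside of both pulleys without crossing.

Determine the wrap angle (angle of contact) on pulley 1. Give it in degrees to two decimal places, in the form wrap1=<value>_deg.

open belt: β = asin((r2−r1)/C) = asin(-6/36) = -9.5941°
wrap1 = π − 2β = 199.1881°
wrap2 = π + 2β = 160.8119°

wrap1=199.19_deg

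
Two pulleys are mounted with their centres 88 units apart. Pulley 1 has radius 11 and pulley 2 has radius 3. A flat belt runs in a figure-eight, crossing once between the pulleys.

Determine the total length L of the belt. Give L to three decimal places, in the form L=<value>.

L=222.214

crossed belt: β = asin((r1+r2)/C) = asin(14/88) = 9.1541°
wrap1 = wrap2 = π + 2β = 198.3083°
tangent length = C·cosβ = 86.8792
L = (r1+r2)·wrap + 2·C·cosβ = 14·3.4611 + 2·86.8792 = 222.2143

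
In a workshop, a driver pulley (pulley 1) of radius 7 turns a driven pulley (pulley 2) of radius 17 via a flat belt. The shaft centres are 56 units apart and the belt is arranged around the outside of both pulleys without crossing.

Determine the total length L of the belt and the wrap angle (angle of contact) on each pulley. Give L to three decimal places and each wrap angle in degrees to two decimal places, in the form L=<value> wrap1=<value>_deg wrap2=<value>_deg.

L=189.189 wrap1=159.43_deg wrap2=200.57_deg

open belt: β = asin((r2−r1)/C) = asin(10/56) = 10.2866°
wrap1 = π − 2β = 159.4269°
wrap2 = π + 2β = 200.5731°
tangent length = C·cosβ = 55.0999
L = r1·wrap1 + r2·wrap2 + 2·C·cosβ = 7·2.7825 + 17·3.5007 + 2·55.0999 = 189.1887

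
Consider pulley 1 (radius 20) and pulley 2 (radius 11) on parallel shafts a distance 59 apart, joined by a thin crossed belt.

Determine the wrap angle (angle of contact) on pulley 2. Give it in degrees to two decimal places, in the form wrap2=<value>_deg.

crossed belt: β = asin((r1+r2)/C) = asin(31/59) = 31.6968°
wrap1 = wrap2 = π + 2β = 243.3935°

wrap2=243.39_deg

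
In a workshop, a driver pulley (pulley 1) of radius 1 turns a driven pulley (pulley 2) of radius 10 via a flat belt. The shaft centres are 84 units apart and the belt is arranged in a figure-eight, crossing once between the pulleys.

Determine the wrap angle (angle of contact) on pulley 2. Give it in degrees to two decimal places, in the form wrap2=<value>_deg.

wrap2=195.05_deg

crossed belt: β = asin((r1+r2)/C) = asin(11/84) = 7.5246°
wrap1 = wrap2 = π + 2β = 195.0493°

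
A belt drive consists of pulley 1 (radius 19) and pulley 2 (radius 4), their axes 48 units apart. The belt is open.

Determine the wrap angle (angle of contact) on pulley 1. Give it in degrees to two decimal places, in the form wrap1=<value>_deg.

wrap1=216.42_deg

open belt: β = asin((r2−r1)/C) = asin(-15/48) = -18.2100°
wrap1 = π − 2β = 216.4199°
wrap2 = π + 2β = 143.5801°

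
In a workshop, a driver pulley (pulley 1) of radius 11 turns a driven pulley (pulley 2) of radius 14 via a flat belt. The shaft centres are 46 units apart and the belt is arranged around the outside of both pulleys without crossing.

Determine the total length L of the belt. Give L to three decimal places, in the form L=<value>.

open belt: β = asin((r2−r1)/C) = asin(3/46) = 3.7393°
wrap1 = π − 2β = 172.5213°
wrap2 = π + 2β = 187.4787°
tangent length = C·cosβ = 45.9021
L = r1·wrap1 + r2·wrap2 + 2·C·cosβ = 11·3.0111 + 14·3.2721 + 2·45.9021 = 170.7355

L=170.736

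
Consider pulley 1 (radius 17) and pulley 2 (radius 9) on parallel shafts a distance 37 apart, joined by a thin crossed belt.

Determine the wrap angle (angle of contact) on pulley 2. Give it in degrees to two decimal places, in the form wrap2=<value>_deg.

wrap2=269.29_deg

crossed belt: β = asin((r1+r2)/C) = asin(26/37) = 44.6442°
wrap1 = wrap2 = π + 2β = 269.2885°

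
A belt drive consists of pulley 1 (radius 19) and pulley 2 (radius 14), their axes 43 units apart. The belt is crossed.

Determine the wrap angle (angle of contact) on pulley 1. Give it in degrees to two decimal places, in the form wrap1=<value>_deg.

wrap1=280.25_deg

crossed belt: β = asin((r1+r2)/C) = asin(33/43) = 50.1247°
wrap1 = wrap2 = π + 2β = 280.2494°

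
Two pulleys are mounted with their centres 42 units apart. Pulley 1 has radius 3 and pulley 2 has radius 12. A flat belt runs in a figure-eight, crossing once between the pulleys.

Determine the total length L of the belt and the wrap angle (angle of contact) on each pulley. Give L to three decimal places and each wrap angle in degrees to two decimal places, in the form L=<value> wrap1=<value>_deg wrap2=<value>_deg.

L=136.540 wrap1=221.85_deg wrap2=221.85_deg

crossed belt: β = asin((r1+r2)/C) = asin(15/42) = 20.9248°
wrap1 = wrap2 = π + 2β = 221.8497°
tangent length = C·cosβ = 39.2301
L = (r1+r2)·wrap + 2·C·cosβ = 15·3.8720 + 2·39.2301 = 136.5403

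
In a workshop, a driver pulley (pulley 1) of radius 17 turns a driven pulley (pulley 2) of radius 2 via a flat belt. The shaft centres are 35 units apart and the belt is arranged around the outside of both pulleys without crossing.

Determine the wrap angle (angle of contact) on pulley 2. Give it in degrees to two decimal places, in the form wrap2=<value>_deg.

open belt: β = asin((r2−r1)/C) = asin(-15/35) = -25.3769°
wrap1 = π − 2β = 230.7539°
wrap2 = π + 2β = 129.2461°

wrap2=129.25_deg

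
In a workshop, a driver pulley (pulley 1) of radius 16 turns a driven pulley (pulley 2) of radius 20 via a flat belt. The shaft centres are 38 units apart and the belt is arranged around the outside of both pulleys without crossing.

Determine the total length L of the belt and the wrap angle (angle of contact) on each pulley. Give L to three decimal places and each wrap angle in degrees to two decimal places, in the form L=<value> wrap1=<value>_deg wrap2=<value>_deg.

L=189.519 wrap1=167.92_deg wrap2=192.08_deg

open belt: β = asin((r2−r1)/C) = asin(4/38) = 6.0423°
wrap1 = π − 2β = 167.9153°
wrap2 = π + 2β = 192.0847°
tangent length = C·cosβ = 37.7889
L = r1·wrap1 + r2·wrap2 + 2·C·cosβ = 16·2.9307 + 20·3.3525 + 2·37.7889 = 189.5188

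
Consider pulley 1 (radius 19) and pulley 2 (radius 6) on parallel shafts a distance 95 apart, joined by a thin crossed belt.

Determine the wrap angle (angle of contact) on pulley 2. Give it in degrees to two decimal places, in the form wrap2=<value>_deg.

wrap2=210.52_deg

crossed belt: β = asin((r1+r2)/C) = asin(25/95) = 15.2575°
wrap1 = wrap2 = π + 2β = 210.5150°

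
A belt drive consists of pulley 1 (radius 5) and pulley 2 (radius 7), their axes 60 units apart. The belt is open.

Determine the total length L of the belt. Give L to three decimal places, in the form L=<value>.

L=157.766

open belt: β = asin((r2−r1)/C) = asin(2/60) = 1.9102°
wrap1 = π − 2β = 176.1796°
wrap2 = π + 2β = 183.8204°
tangent length = C·cosβ = 59.9667
L = r1·wrap1 + r2·wrap2 + 2·C·cosβ = 5·3.0749 + 7·3.2083 + 2·59.9667 = 157.7658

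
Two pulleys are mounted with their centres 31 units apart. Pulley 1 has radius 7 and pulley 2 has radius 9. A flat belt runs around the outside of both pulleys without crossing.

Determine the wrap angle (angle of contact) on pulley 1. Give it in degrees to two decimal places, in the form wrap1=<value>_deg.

open belt: β = asin((r2−r1)/C) = asin(2/31) = 3.6991°
wrap1 = π − 2β = 172.6019°
wrap2 = π + 2β = 187.3981°

wrap1=172.60_deg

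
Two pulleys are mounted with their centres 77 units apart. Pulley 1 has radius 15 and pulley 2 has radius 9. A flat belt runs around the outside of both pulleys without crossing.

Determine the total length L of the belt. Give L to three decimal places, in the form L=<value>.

open belt: β = asin((r2−r1)/C) = asin(-6/77) = -4.4691°
wrap1 = π − 2β = 188.9383°
wrap2 = π + 2β = 171.0617°
tangent length = C·cosβ = 76.7659
L = r1·wrap1 + r2·wrap2 + 2·C·cosβ = 15·3.2976 + 9·2.9856 + 2·76.7659 = 229.8660

L=229.866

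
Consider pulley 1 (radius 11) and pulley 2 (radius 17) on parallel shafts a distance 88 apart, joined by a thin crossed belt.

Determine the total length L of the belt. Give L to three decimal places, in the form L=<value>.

L=272.951

crossed belt: β = asin((r1+r2)/C) = asin(28/88) = 18.5530°
wrap1 = wrap2 = π + 2β = 217.1060°
tangent length = C·cosβ = 83.4266
L = (r1+r2)·wrap + 2·C·cosβ = 28·3.7892 + 2·83.4266 = 272.9512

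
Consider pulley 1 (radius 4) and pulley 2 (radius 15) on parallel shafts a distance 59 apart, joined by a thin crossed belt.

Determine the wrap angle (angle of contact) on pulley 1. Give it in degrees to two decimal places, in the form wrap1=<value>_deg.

wrap1=217.57_deg

crossed belt: β = asin((r1+r2)/C) = asin(19/59) = 18.7860°
wrap1 = wrap2 = π + 2β = 217.5719°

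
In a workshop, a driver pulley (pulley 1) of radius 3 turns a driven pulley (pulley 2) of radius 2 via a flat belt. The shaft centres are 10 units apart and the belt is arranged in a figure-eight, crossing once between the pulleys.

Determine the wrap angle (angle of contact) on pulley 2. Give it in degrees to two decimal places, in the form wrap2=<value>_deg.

crossed belt: β = asin((r1+r2)/C) = asin(5/10) = 30.0000°
wrap1 = wrap2 = π + 2β = 240.0000°

wrap2=240.00_deg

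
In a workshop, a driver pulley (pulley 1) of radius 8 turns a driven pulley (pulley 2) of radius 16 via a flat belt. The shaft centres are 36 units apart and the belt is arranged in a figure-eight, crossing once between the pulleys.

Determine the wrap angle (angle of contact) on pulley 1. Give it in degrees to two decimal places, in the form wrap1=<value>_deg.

crossed belt: β = asin((r1+r2)/C) = asin(24/36) = 41.8103°
wrap1 = wrap2 = π + 2β = 263.6206°

wrap1=263.62_deg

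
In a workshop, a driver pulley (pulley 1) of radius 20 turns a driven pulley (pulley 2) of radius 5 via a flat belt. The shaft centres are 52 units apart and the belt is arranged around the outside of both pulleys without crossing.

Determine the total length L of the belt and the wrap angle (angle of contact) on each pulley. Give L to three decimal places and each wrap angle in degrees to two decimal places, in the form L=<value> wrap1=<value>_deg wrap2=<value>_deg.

open belt: β = asin((r2−r1)/C) = asin(-15/52) = -16.7659°
wrap1 = π − 2β = 213.5317°
wrap2 = π + 2β = 146.4683°
tangent length = C·cosβ = 49.7896
L = r1·wrap1 + r2·wrap2 + 2·C·cosβ = 20·3.7268 + 5·2.5564 + 2·49.7896 = 186.8975

L=186.898 wrap1=213.53_deg wrap2=146.47_deg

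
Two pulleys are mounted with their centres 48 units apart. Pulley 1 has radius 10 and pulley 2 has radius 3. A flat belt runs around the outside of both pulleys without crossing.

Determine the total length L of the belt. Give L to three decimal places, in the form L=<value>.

open belt: β = asin((r2−r1)/C) = asin(-7/48) = -8.3855°
wrap1 = π − 2β = 196.7711°
wrap2 = π + 2β = 163.2289°
tangent length = C·cosβ = 47.4868
L = r1·wrap1 + r2·wrap2 + 2·C·cosβ = 10·3.4343 + 3·2.8489 + 2·47.4868 = 137.8634

L=137.863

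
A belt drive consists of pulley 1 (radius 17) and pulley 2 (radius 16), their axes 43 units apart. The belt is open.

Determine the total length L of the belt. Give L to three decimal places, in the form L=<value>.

open belt: β = asin((r2−r1)/C) = asin(-1/43) = -1.3326°
wrap1 = π − 2β = 182.6652°
wrap2 = π + 2β = 177.3348°
tangent length = C·cosβ = 42.9884
L = r1·wrap1 + r2·wrap2 + 2·C·cosβ = 17·3.1881 + 16·3.0951 + 2·42.9884 = 189.6958

L=189.696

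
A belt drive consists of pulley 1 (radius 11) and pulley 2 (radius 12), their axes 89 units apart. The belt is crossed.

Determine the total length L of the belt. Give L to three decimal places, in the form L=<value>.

L=256.234

crossed belt: β = asin((r1+r2)/C) = asin(23/89) = 14.9767°
wrap1 = wrap2 = π + 2β = 209.9535°
tangent length = C·cosβ = 85.9767
L = (r1+r2)·wrap + 2·C·cosβ = 23·3.6644 + 2·85.9767 = 256.2342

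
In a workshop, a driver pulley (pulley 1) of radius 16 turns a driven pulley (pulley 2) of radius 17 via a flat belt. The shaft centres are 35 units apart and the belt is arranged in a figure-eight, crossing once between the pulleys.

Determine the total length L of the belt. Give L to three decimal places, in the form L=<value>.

crossed belt: β = asin((r1+r2)/C) = asin(33/35) = 70.5370°
wrap1 = wrap2 = π + 2β = 321.0741°
tangent length = C·cosβ = 11.6619
L = (r1+r2)·wrap + 2·C·cosβ = 33·5.6038 + 2·11.6619 = 208.2492

L=208.249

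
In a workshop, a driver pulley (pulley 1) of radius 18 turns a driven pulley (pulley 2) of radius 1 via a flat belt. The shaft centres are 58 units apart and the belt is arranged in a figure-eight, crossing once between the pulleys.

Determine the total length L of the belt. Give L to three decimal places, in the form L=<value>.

L=181.972

crossed belt: β = asin((r1+r2)/C) = asin(19/58) = 19.1223°
wrap1 = wrap2 = π + 2β = 218.2447°
tangent length = C·cosβ = 54.7996
L = (r1+r2)·wrap + 2·C·cosβ = 19·3.8091 + 2·54.7996 = 181.9719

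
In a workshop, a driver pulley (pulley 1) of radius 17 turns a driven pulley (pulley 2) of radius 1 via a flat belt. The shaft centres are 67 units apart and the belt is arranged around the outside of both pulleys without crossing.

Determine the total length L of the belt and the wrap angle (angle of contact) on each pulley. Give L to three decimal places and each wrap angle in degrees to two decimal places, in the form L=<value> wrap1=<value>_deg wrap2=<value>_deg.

L=194.388 wrap1=207.63_deg wrap2=152.37_deg

open belt: β = asin((r2−r1)/C) = asin(-16/67) = -13.8161°
wrap1 = π − 2β = 207.6322°
wrap2 = π + 2β = 152.3678°
tangent length = C·cosβ = 65.0615
L = r1·wrap1 + r2·wrap2 + 2·C·cosβ = 17·3.6239 + 1·2.6593 + 2·65.0615 = 194.3880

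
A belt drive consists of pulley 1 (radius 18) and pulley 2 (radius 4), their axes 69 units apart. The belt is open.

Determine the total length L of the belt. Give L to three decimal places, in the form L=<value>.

L=209.965

open belt: β = asin((r2−r1)/C) = asin(-14/69) = -11.7065°
wrap1 = π − 2β = 203.4130°
wrap2 = π + 2β = 156.5870°
tangent length = C·cosβ = 67.5648
L = r1·wrap1 + r2·wrap2 + 2·C·cosβ = 18·3.5502 + 4·2.7330 + 2·67.5648 = 209.9655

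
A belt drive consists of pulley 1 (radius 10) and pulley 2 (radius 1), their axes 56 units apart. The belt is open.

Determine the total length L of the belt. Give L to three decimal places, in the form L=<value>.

L=148.007

open belt: β = asin((r2−r1)/C) = asin(-9/56) = -9.2484°
wrap1 = π − 2β = 198.4967°
wrap2 = π + 2β = 161.5033°
tangent length = C·cosβ = 55.2721
L = r1·wrap1 + r2·wrap2 + 2·C·cosβ = 10·3.4644 + 1·2.8188 + 2·55.2721 = 148.0071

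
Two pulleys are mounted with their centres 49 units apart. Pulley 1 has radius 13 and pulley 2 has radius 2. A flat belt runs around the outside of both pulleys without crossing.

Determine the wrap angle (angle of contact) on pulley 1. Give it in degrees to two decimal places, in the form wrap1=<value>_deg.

wrap1=205.95_deg

open belt: β = asin((r2−r1)/C) = asin(-11/49) = -12.9729°
wrap1 = π − 2β = 205.9458°
wrap2 = π + 2β = 154.0542°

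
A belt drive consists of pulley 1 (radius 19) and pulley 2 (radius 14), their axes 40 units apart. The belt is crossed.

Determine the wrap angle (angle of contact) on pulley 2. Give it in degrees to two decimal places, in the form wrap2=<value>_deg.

crossed belt: β = asin((r1+r2)/C) = asin(33/40) = 55.5885°
wrap1 = wrap2 = π + 2β = 291.1770°

wrap2=291.18_deg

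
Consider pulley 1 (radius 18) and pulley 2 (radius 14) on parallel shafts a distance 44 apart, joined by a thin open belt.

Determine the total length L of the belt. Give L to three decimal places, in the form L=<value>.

open belt: β = asin((r2−r1)/C) = asin(-4/44) = -5.2159°
wrap1 = π − 2β = 190.4318°
wrap2 = π + 2β = 169.5682°
tangent length = C·cosβ = 43.8178
L = r1·wrap1 + r2·wrap2 + 2·C·cosβ = 18·3.3237 + 14·2.9595 + 2·43.8178 = 188.8949

L=188.895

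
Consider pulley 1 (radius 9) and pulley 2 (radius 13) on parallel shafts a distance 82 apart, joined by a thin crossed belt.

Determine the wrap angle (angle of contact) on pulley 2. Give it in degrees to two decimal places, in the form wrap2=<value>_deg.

wrap2=211.13_deg

crossed belt: β = asin((r1+r2)/C) = asin(22/82) = 15.5627°
wrap1 = wrap2 = π + 2β = 211.1254°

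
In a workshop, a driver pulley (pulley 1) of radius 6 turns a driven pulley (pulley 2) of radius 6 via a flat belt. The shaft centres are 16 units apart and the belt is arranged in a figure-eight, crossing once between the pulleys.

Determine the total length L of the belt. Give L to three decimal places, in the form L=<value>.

crossed belt: β = asin((r1+r2)/C) = asin(12/16) = 48.5904°
wrap1 = wrap2 = π + 2β = 277.1808°
tangent length = C·cosβ = 10.5830
L = (r1+r2)·wrap + 2·C·cosβ = 12·4.8377 + 2·10.5830 = 79.2186

L=79.219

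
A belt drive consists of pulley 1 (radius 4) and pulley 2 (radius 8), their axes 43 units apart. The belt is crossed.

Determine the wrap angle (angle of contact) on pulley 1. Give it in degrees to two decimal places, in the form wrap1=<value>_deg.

crossed belt: β = asin((r1+r2)/C) = asin(12/43) = 16.2047°
wrap1 = wrap2 = π + 2β = 212.4094°

wrap1=212.41_deg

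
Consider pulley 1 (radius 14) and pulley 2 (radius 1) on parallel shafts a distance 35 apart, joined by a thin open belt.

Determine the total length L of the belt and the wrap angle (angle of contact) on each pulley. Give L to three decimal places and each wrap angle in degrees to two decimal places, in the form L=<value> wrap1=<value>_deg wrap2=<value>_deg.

L=122.010 wrap1=223.61_deg wrap2=136.39_deg

open belt: β = asin((r2−r1)/C) = asin(-13/35) = -21.8037°
wrap1 = π − 2β = 223.6075°
wrap2 = π + 2β = 136.3925°
tangent length = C·cosβ = 32.4962
L = r1·wrap1 + r2·wrap2 + 2·C·cosβ = 14·3.9027 + 1·2.3805 + 2·32.4962 = 122.0104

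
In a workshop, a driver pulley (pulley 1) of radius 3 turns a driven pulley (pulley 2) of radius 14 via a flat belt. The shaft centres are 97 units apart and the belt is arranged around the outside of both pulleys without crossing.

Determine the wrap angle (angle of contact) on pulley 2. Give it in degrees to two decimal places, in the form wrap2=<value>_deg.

open belt: β = asin((r2−r1)/C) = asin(11/97) = 6.5115°
wrap1 = π − 2β = 166.9771°
wrap2 = π + 2β = 193.0229°

wrap2=193.02_deg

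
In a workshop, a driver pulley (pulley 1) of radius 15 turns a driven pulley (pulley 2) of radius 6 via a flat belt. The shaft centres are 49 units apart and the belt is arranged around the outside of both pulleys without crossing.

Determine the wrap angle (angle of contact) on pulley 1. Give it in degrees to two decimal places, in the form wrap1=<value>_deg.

open belt: β = asin((r2−r1)/C) = asin(-9/49) = -10.5838°
wrap1 = π − 2β = 201.1676°
wrap2 = π + 2β = 158.8324°

wrap1=201.17_deg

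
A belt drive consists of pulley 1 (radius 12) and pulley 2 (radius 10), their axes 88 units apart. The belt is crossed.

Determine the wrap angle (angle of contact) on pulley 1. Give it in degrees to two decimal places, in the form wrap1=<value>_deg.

wrap1=208.96_deg

crossed belt: β = asin((r1+r2)/C) = asin(22/88) = 14.4775°
wrap1 = wrap2 = π + 2β = 208.9550°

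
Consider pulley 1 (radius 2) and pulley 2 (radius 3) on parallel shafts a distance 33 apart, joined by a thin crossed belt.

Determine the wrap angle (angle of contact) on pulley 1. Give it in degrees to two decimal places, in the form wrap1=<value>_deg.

crossed belt: β = asin((r1+r2)/C) = asin(5/33) = 8.7147°
wrap1 = wrap2 = π + 2β = 197.4295°

wrap1=197.43_deg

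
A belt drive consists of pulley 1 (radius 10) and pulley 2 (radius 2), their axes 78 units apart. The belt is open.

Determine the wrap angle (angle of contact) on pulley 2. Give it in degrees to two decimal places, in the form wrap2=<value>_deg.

wrap2=168.23_deg

open belt: β = asin((r2−r1)/C) = asin(-8/78) = -5.8868°
wrap1 = π − 2β = 191.7737°
wrap2 = π + 2β = 168.2263°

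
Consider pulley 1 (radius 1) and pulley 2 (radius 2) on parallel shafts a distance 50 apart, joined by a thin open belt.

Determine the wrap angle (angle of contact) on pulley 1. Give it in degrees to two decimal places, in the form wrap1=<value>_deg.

open belt: β = asin((r2−r1)/C) = asin(1/50) = 1.1460°
wrap1 = π − 2β = 177.7080°
wrap2 = π + 2β = 182.2920°

wrap1=177.71_deg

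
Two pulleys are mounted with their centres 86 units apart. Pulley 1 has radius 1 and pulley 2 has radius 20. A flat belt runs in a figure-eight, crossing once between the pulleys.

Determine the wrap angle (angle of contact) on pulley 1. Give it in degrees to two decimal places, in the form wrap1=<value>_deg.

crossed belt: β = asin((r1+r2)/C) = asin(21/86) = 14.1337°
wrap1 = wrap2 = π + 2β = 208.2675°

wrap1=208.27_deg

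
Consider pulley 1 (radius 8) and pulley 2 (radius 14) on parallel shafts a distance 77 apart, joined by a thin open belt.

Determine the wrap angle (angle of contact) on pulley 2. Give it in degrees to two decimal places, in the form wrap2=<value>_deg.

open belt: β = asin((r2−r1)/C) = asin(6/77) = 4.4691°
wrap1 = π − 2β = 171.0617°
wrap2 = π + 2β = 188.9383°

wrap2=188.94_deg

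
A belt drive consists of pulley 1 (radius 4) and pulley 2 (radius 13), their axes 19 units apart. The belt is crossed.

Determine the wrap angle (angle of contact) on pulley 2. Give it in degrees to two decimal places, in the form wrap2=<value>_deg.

wrap2=306.95_deg

crossed belt: β = asin((r1+r2)/C) = asin(17/19) = 63.4746°
wrap1 = wrap2 = π + 2β = 306.9493°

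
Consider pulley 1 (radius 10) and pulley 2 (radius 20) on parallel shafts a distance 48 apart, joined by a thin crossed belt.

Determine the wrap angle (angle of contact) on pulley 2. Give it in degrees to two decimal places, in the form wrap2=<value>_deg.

wrap2=257.36_deg

crossed belt: β = asin((r1+r2)/C) = asin(30/48) = 38.6822°
wrap1 = wrap2 = π + 2β = 257.3644°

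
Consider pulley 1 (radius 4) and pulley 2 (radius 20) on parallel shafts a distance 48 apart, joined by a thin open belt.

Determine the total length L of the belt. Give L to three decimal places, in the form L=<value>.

L=176.783

open belt: β = asin((r2−r1)/C) = asin(16/48) = 19.4712°
wrap1 = π − 2β = 141.0576°
wrap2 = π + 2β = 218.9424°
tangent length = C·cosβ = 45.2548
L = r1·wrap1 + r2·wrap2 + 2·C·cosβ = 4·2.4619 + 20·3.8213 + 2·45.2548 = 176.7827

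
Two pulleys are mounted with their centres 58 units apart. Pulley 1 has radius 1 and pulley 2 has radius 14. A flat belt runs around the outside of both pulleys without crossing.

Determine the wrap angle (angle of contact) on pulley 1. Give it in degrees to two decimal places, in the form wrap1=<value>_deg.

wrap1=154.10_deg

open belt: β = asin((r2−r1)/C) = asin(13/58) = 12.9522°
wrap1 = π − 2β = 154.0956°
wrap2 = π + 2β = 205.9044°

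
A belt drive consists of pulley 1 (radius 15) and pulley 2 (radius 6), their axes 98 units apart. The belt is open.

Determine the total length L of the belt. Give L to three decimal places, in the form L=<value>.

open belt: β = asin((r2−r1)/C) = asin(-9/98) = -5.2693°
wrap1 = π − 2β = 190.5386°
wrap2 = π + 2β = 169.4614°
tangent length = C·cosβ = 97.5859
L = r1·wrap1 + r2·wrap2 + 2·C·cosβ = 15·3.3255 + 6·2.9577 + 2·97.5859 = 262.8006

L=262.801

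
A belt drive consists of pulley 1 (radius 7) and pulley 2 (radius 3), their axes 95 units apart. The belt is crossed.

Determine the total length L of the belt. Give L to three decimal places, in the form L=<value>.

L=222.470

crossed belt: β = asin((r1+r2)/C) = asin(10/95) = 6.0423°
wrap1 = wrap2 = π + 2β = 192.0847°
tangent length = C·cosβ = 94.4722
L = (r1+r2)·wrap + 2·C·cosβ = 10·3.3525 + 2·94.4722 = 222.4695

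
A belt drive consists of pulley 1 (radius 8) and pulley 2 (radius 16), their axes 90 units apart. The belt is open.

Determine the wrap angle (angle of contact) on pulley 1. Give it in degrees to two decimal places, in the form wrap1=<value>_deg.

wrap1=169.80_deg

open belt: β = asin((r2−r1)/C) = asin(8/90) = 5.0997°
wrap1 = π − 2β = 169.8006°
wrap2 = π + 2β = 190.1994°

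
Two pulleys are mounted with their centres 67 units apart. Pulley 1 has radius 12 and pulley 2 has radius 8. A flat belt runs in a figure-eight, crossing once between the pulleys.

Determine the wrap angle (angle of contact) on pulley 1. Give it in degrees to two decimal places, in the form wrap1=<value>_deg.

crossed belt: β = asin((r1+r2)/C) = asin(20/67) = 17.3680°
wrap1 = wrap2 = π + 2β = 214.7360°

wrap1=214.74_deg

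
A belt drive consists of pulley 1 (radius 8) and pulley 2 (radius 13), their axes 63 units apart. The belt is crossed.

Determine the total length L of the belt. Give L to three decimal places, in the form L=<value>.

crossed belt: β = asin((r1+r2)/C) = asin(21/63) = 19.4712°
wrap1 = wrap2 = π + 2β = 218.9424°
tangent length = C·cosβ = 59.3970
L = (r1+r2)·wrap + 2·C·cosβ = 21·3.8213 + 2·59.3970 = 199.0405

L=199.041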